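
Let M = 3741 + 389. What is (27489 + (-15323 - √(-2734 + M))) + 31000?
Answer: 43166 - 2*√349 ≈ 43129.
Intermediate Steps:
M = 4130
(27489 + (-15323 - √(-2734 + M))) + 31000 = (27489 + (-15323 - √(-2734 + 4130))) + 31000 = (27489 + (-15323 - √1396)) + 31000 = (27489 + (-15323 - 2*√349)) + 31000 = (12166 - 2*√349) + 31000 = 43166 - 2*√349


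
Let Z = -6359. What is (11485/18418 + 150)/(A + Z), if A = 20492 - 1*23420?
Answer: -2774185/171047966 ≈ -0.016219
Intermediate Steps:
A = -2928 (A = 20492 - 23420 = -2928)
(11485/18418 + 150)/(A + Z) = (11485/18418 + 150)/(-2928 - 6359) = (11485*(1/18418) + 150)/(-9287) = (11485/18418 + 150)*(-1/9287) = (2774185/18418)*(-1/9287) = -2774185/171047966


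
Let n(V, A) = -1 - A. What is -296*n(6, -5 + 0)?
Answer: -1184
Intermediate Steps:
-296*n(6, -5 + 0) = -296*(-1 - (-5 + 0)) = -296*(-1 - 1*(-5)) = -296*(-1 + 5) = -296*4 = -1184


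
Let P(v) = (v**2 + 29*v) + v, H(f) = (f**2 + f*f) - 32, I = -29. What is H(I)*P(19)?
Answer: 1536150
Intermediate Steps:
H(f) = -32 + 2*f**2 (H(f) = (f**2 + f**2) - 32 = 2*f**2 - 32 = -32 + 2*f**2)
P(v) = v**2 + 30*v
H(I)*P(19) = (-32 + 2*(-29)**2)*(19*(30 + 19)) = (-32 + 2*841)*(19*49) = (-32 + 1682)*931 = 1650*931 = 1536150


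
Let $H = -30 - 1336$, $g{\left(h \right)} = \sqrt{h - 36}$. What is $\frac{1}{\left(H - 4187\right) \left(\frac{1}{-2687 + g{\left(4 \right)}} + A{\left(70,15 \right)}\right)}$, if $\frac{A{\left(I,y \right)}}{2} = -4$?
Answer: $\frac{57762695}{2566169335521} - \frac{4 i \sqrt{2}}{2566169335521} \approx 2.2509 \cdot 10^{-5} - 2.2044 \cdot 10^{-12} i$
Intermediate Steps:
$g{\left(h \right)} = \sqrt{-36 + h}$
$A{\left(I,y \right)} = -8$ ($A{\left(I,y \right)} = 2 \left(-4\right) = -8$)
$H = -1366$
$\frac{1}{\left(H - 4187\right) \left(\frac{1}{-2687 + g{\left(4 \right)}} + A{\left(70,15 \right)}\right)} = \frac{1}{\left(-1366 - 4187\right) \left(\frac{1}{-2687 + \sqrt{-36 + 4}} - 8\right)} = \frac{1}{\left(-5553\right) \left(\frac{1}{-2687 + \sqrt{-32}} - 8\right)} = \frac{1}{\left(-5553\right) \left(\frac{1}{-2687 + 4 i \sqrt{2}} - 8\right)} = \frac{1}{\left(-5553\right) \left(-8 + \frac{1}{-2687 + 4 i \sqrt{2}}\right)} = \frac{1}{44424 - \frac{5553}{-2687 + 4 i \sqrt{2}}}$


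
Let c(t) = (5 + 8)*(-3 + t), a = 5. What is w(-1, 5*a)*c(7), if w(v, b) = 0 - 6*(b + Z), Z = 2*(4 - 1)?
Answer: -9672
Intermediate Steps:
Z = 6 (Z = 2*3 = 6)
w(v, b) = -36 - 6*b (w(v, b) = 0 - 6*(b + 6) = 0 - 6*(6 + b) = 0 - (36 + 6*b) = 0 + (-36 - 6*b) = -36 - 6*b)
c(t) = -39 + 13*t (c(t) = 13*(-3 + t) = -39 + 13*t)
w(-1, 5*a)*c(7) = (-36 - 30*5)*(-39 + 13*7) = (-36 - 6*25)*(-39 + 91) = (-36 - 150)*52 = -186*52 = -9672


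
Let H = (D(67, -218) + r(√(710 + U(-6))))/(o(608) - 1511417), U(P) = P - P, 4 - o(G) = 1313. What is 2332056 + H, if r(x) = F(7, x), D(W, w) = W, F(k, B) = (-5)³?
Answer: 1763880872357/756363 ≈ 2.3321e+6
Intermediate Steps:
F(k, B) = -125
o(G) = -1309 (o(G) = 4 - 1*1313 = 4 - 1313 = -1309)
U(P) = 0
r(x) = -125
H = 29/756363 (H = (67 - 125)/(-1309 - 1511417) = -58/(-1512726) = -58*(-1/1512726) = 29/756363 ≈ 3.8341e-5)
2332056 + H = 2332056 + 29/756363 = 1763880872357/756363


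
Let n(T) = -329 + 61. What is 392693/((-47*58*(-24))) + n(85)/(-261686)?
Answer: 51389897015/8560272432 ≈ 6.0033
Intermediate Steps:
n(T) = -268
392693/((-47*58*(-24))) + n(85)/(-261686) = 392693/((-47*58*(-24))) - 268/(-261686) = 392693/((-2726*(-24))) - 268*(-1/261686) = 392693/65424 + 134/130843 = 51389897015/8560272432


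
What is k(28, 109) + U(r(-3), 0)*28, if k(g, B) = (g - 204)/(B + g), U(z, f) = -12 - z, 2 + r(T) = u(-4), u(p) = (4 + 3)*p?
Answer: 68872/137 ≈ 502.72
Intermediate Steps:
u(p) = 7*p
r(T) = -30 (r(T) = -2 + 7*(-4) = -2 - 28 = -30)
k(g, B) = (-204 + g)/(B + g)
k(28, 109) + U(r(-3), 0)*28 = (-204 + 28)/(109 + 28) + (-12 - 1*(-30))*28 = -176/137 + (-12 + 30)*28 = (1/137)*(-176) + 18*28 = -176/137 + 504 = 68872/137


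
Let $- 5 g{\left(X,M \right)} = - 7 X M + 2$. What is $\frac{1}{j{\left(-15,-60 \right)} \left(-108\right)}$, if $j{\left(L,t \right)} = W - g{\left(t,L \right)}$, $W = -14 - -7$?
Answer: $\frac{5}{683964} \approx 7.3103 \cdot 10^{-6}$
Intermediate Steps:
$g{\left(X,M \right)} = - \frac{2}{5} + \frac{7 M X}{5}$ ($g{\left(X,M \right)} = - \frac{- 7 X M + 2}{5} = - \frac{- 7 M X + 2}{5} = - \frac{2 - 7 M X}{5} = - \frac{2}{5} + \frac{7 M X}{5}$)
$W = -7$ ($W = -14 + 7 = -7$)
$j{\left(L,t \right)} = - \frac{33}{5} - \frac{7 L t}{5}$ ($j{\left(L,t \right)} = -7 - \left(- \frac{2}{5} + \frac{7 L t}{5}\right) = - \frac{33}{5} - \frac{7 L t}{5}$)
$\frac{1}{j{\left(-15,-60 \right)} \left(-108\right)} = \frac{1}{\left(- \frac{33}{5} - \left(-21\right) \left(-60\right)\right) \left(-108\right)} = \frac{1}{\left(- \frac{33}{5} - 1260\right) \left(-108\right)} = \frac{1}{\left(- \frac{6333}{5}\right) \left(-108\right)} = \frac{1}{\frac{683964}{5}} = \frac{5}{683964}$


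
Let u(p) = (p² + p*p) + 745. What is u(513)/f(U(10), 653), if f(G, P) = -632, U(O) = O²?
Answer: -527083/632 ≈ -833.99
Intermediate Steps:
u(p) = 745 + 2*p² (u(p) = (p² + p²) + 745 = 2*p² + 745 = 745 + 2*p²)
u(513)/f(U(10), 653) = (745 + 2*513²)/(-632) = (745 + 2*263169)*(-1/632) = (745 + 526338)*(-1/632) = 527083*(-1/632) = -527083/632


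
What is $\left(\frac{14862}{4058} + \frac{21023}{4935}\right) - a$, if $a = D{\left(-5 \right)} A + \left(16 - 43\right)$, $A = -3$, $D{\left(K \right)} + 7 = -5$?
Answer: $- \frac{10790383}{10013115} \approx -1.0776$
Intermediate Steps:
$D{\left(K \right)} = -12$ ($D{\left(K \right)} = -7 - 5 = -12$)
$a = 9$ ($a = \left(-12\right) \left(-3\right) + \left(16 - 43\right) = 36 - 27 = 9$)
$\left(\frac{14862}{4058} + \frac{21023}{4935}\right) - a = \left(\frac{14862}{4058} + \frac{21023}{4935}\right) - 9 = \left(14862 \cdot \frac{1}{4058} + 21023 \cdot \frac{1}{4935}\right) - 9 = \left(\frac{7431}{2029} + \frac{21023}{4935}\right) - 9 = \frac{79327652}{10013115} - 9 = - \frac{10790383}{10013115}$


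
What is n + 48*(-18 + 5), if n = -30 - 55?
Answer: -709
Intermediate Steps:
n = -85
n + 48*(-18 + 5) = -85 + 48*(-18 + 5) = -85 + 48*(-13) = -85 - 624 = -709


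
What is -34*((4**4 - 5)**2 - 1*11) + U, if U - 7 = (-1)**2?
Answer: -2141652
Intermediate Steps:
U = 8 (U = 7 + (-1)**2 = 7 + 1 = 8)
-34*((4**4 - 5)**2 - 1*11) + U = -34*((4**4 - 5)**2 - 1*11) + 8 = -34*((256 - 5)**2 - 11) + 8 = -34*(251**2 - 11) + 8 = -34*(63001 - 11) + 8 = -34*62990 + 8 = -2141660 + 8 = -2141652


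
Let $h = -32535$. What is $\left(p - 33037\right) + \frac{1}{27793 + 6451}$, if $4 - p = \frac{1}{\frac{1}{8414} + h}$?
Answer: $- \frac{309660508139092923}{9374277501316} \approx -33033.0$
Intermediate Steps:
$p = \frac{1095006370}{273749489}$ ($p = 4 - \frac{1}{\frac{1}{8414} - 32535} = 4 - \frac{1}{- \frac{273749489}{8414}} = 4 - - \frac{8414}{273749489} = 4 + \frac{8414}{273749489} = \frac{1095006370}{273749489} \approx 4.0$)
$\left(p - 33037\right) + \frac{1}{27793 + 6451} = \left(\frac{1095006370}{273749489} - 33037\right) + \frac{1}{27793 + 6451} = - \frac{9042766861723}{273749489} + \frac{1}{34244} = - \frac{309660508139092923}{9374277501316}$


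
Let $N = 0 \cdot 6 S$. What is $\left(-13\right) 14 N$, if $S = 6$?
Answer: $0$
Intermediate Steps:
$N = 0$ ($N = 0 \cdot 6 \cdot 6 = 0 \cdot 6 = 0$)
$\left(-13\right) 14 N = \left(-13\right) 14 \cdot 0 = \left(-182\right) 0 = 0$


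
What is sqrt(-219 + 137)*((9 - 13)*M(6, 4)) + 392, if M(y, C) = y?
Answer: 392 - 24*I*sqrt(82) ≈ 392.0 - 217.33*I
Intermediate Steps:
sqrt(-219 + 137)*((9 - 13)*M(6, 4)) + 392 = sqrt(-219 + 137)*((9 - 13)*6) + 392 = sqrt(-82)*(-4*6) + 392 = (I*sqrt(82))*(-24) + 392 = -24*I*sqrt(82) + 392 = 392 - 24*I*sqrt(82)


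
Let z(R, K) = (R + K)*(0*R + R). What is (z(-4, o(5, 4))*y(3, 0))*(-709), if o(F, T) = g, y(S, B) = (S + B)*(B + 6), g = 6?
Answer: 102096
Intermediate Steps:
y(S, B) = (6 + B)*(B + S) (y(S, B) = (B + S)*(6 + B) = (6 + B)*(B + S))
o(F, T) = 6
z(R, K) = R*(K + R) (z(R, K) = (K + R)*(0 + R) = (K + R)*R = R*(K + R))
(z(-4, o(5, 4))*y(3, 0))*(-709) = ((-4*(6 - 4))*(0² + 6*0 + 6*3 + 0*3))*(-709) = ((-4*2)*(0 + 0 + 18 + 0))*(-709) = -8*18*(-709) = -144*(-709) = 102096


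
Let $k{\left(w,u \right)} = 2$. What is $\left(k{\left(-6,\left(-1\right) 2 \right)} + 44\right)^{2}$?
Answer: $2116$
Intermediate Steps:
$\left(k{\left(-6,\left(-1\right) 2 \right)} + 44\right)^{2} = \left(2 + 44\right)^{2} = 46^{2} = 2116$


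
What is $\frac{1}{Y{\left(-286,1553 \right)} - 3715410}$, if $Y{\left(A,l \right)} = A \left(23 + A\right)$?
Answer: $- \frac{1}{3640192} \approx -2.7471 \cdot 10^{-7}$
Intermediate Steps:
$\frac{1}{Y{\left(-286,1553 \right)} - 3715410} = \frac{1}{- 286 \left(23 - 286\right) - 3715410} = \frac{1}{\left(-286\right) \left(-263\right) - 3715410} = \frac{1}{75218 - 3715410} = \frac{1}{-3640192} = - \frac{1}{3640192}$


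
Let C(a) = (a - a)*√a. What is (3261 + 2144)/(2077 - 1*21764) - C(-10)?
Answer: -5405/19687 ≈ -0.27455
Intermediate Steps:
C(a) = 0 (C(a) = 0*√a = 0)
(3261 + 2144)/(2077 - 1*21764) - C(-10) = (3261 + 2144)/(2077 - 1*21764) - 1*0 = 5405/(2077 - 21764) + 0 = 5405/(-19687) + 0 = 5405*(-1/19687) + 0 = -5405/19687 + 0 = -5405/19687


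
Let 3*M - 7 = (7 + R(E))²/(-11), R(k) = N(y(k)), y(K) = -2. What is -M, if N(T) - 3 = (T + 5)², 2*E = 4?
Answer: 284/33 ≈ 8.6061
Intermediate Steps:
E = 2 (E = (½)*4 = 2)
N(T) = 3 + (5 + T)² (N(T) = 3 + (T + 5)² = 3 + (5 + T)²)
R(k) = 12 (R(k) = 3 + (5 - 2)² = 3 + 3² = 3 + 9 = 12)
M = -284/33 (M = 7/3 + ((7 + 12)²/(-11))/3 = 7/3 + (-1/11*19²)/3 = 7/3 + (-1/11*361)/3 = 7/3 + (⅓)*(-361/11) = 7/3 - 361/33 = -284/33 ≈ -8.6061)
-M = -1*(-284/33) = 284/33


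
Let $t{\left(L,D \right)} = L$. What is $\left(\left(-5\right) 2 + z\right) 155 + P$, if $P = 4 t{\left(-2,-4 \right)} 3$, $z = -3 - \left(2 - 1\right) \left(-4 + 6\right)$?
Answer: $-2349$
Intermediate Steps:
$z = -5$ ($z = -3 - 1 \cdot 2 = -3 - 2 = -5$)
$P = -24$ ($P = 4 \left(-2\right) 3 = \left(-8\right) 3 = -24$)
$\left(\left(-5\right) 2 + z\right) 155 + P = \left(\left(-5\right) 2 - 5\right) 155 - 24 = \left(-10 - 5\right) 155 - 24 = \left(-15\right) 155 - 24 = -2325 - 24 = -2349$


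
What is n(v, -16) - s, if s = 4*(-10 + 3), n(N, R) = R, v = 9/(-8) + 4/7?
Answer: 12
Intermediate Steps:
v = -31/56 (v = 9*(-1/8) + 4*(1/7) = -9/8 + 4/7 = -31/56 ≈ -0.55357)
s = -28 (s = 4*(-7) = -28)
n(v, -16) - s = -16 - 1*(-28) = -16 + 28 = 12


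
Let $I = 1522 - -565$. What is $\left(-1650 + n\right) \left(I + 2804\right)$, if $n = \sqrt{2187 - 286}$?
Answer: $-8070150 + 4891 \sqrt{1901} \approx -7.8569 \cdot 10^{6}$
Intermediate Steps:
$I = 2087$ ($I = 1522 + 565 = 2087$)
$n = \sqrt{1901} \approx 43.6$
$\left(-1650 + n\right) \left(I + 2804\right) = \left(-1650 + \sqrt{1901}\right) \left(2087 + 2804\right) = \left(-1650 + \sqrt{1901}\right) 4891 = -8070150 + 4891 \sqrt{1901}$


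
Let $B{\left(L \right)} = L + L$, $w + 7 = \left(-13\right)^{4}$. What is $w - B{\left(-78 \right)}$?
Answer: $28710$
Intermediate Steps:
$w = 28554$ ($w = -7 + \left(-13\right)^{4} = -7 + 28561 = 28554$)
$B{\left(L \right)} = 2 L$
$w - B{\left(-78 \right)} = 28554 - 2 \left(-78\right) = 28554 - -156 = 28554 + 156 = 28710$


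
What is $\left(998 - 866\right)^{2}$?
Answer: $17424$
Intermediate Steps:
$\left(998 - 866\right)^{2} = 132^{2} = 17424$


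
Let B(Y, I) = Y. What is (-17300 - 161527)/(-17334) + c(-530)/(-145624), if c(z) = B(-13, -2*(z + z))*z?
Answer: 2160172649/210353868 ≈ 10.269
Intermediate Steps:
c(z) = -13*z
(-17300 - 161527)/(-17334) + c(-530)/(-145624) = (-17300 - 161527)/(-17334) - 13*(-530)/(-145624) = -178827*(-1/17334) + 6890*(-1/145624) = 59609/5778 - 3445/72812 = 2160172649/210353868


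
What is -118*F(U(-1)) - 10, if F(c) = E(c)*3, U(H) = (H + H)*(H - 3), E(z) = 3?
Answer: -1072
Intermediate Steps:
U(H) = 2*H*(-3 + H) (U(H) = (2*H)*(-3 + H) = 2*H*(-3 + H))
F(c) = 9 (F(c) = 3*3 = 9)
-118*F(U(-1)) - 10 = -118*9 - 10 = -1062 - 10 = -1072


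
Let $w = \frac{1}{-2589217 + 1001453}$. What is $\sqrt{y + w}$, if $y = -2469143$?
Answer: $\frac{i \sqrt{1556173992836832073}}{793882} \approx 1571.4 i$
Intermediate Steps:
$w = - \frac{1}{1587764}$ ($w = \frac{1}{-1587764} = - \frac{1}{1587764} \approx -6.2982 \cdot 10^{-7}$)
$\sqrt{y + w} = \sqrt{-2469143 - \frac{1}{1587764}} = \sqrt{- \frac{3920416366253}{1587764}} = \frac{i \sqrt{1556173992836832073}}{793882}$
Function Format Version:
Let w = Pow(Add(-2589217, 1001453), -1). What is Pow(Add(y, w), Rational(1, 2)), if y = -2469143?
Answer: Mul(Rational(1, 793882), I, Pow(1556173992836832073, Rational(1, 2))) ≈ Mul(1571.4, I)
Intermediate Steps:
w = Rational(-1, 1587764) (w = Pow(-1587764, -1) = Rational(-1, 1587764) ≈ -6.2982e-7)
Pow(Add(y, w), Rational(1, 2)) = Pow(Add(-2469143, Rational(-1, 1587764)), Rational(1, 2)) = Pow(Rational(-3920416366253, 1587764), Rational(1, 2)) = Mul(Rational(1, 793882), I, Pow(1556173992836832073, Rational(1, 2)))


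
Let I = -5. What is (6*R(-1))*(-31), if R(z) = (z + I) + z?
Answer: 1302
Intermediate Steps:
R(z) = -5 + 2*z (R(z) = (z - 5) + z = (-5 + z) + z = -5 + 2*z)
(6*R(-1))*(-31) = (6*(-5 + 2*(-1)))*(-31) = (6*(-5 - 2))*(-31) = (6*(-7))*(-31) = -42*(-31) = 1302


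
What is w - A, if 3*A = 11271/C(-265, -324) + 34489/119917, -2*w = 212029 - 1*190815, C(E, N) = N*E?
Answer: -15601698641527/1470867660 ≈ -10607.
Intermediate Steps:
C(E, N) = E*N
w = -10607 (w = -(212029 - 1*190815)/2 = -(212029 - 190815)/2 = -½*21214 = -10607)
A = 205371907/1470867660 (A = (11271/((-265*(-324))) + 34489/119917)/3 = (11271/85860 + 34489*(1/119917))/3 = (11271*(1/85860) + 4927/17131)/3 = (3757/28620 + 4927/17131)/3 = (⅓)*(205371907/490289220) = 205371907/1470867660 ≈ 0.13963)
w - A = -10607 - 1*205371907/1470867660 = -10607 - 205371907/1470867660 = -15601698641527/1470867660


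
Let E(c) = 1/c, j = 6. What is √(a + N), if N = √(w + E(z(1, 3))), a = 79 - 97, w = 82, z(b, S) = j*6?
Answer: √(-648 + 6*√2953)/6 ≈ 2.9905*I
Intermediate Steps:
z(b, S) = 36 (z(b, S) = 6*6 = 36)
a = -18
N = √2953/6 (N = √(82 + 1/36) = √(2953/36) = √2953/6 ≈ 9.0569)
√(a + N) = √(-18 + √2953/6)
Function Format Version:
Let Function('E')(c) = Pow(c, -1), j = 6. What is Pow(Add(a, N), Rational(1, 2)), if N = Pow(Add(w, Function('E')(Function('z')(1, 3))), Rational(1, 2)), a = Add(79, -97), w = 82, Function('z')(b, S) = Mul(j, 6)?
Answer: Mul(Rational(1, 6), Pow(Add(-648, Mul(6, Pow(2953, Rational(1, 2)))), Rational(1, 2))) ≈ Mul(2.9905, I)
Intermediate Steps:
Function('z')(b, S) = 36 (Function('z')(b, S) = Mul(6, 6) = 36)
a = -18
N = Mul(Rational(1, 6), Pow(2953, Rational(1, 2))) (N = Pow(Add(82, Pow(36, -1)), Rational(1, 2)) = Pow(Add(82, Rational(1, 36)), Rational(1, 2)) = Pow(Rational(2953, 36), Rational(1, 2)) = Mul(Rational(1, 6), Pow(2953, Rational(1, 2))) ≈ 9.0569)
Pow(Add(a, N), Rational(1, 2)) = Pow(Add(-18, Mul(Rational(1, 6), Pow(2953, Rational(1, 2)))), Rational(1, 2))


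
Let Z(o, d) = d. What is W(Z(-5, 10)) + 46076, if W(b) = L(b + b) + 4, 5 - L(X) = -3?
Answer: 46088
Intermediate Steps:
L(X) = 8 (L(X) = 5 - 1*(-3) = 5 + 3 = 8)
W(b) = 12 (W(b) = 8 + 4 = 12)
W(Z(-5, 10)) + 46076 = 12 + 46076 = 46088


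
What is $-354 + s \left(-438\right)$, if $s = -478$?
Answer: $209010$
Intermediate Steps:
$-354 + s \left(-438\right) = -354 - -209364 = -354 + 209364 = 209010$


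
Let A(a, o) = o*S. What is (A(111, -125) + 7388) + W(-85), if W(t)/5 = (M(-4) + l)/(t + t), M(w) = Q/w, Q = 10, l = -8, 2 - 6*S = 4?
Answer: 1515715/204 ≈ 7430.0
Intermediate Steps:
S = -1/3 (S = 1/3 - 1/6*4 = 1/3 - 2/3 = -1/3 ≈ -0.33333)
A(a, o) = -o/3 (A(a, o) = o*(-1/3) = -o/3)
M(w) = 10/w
W(t) = -105/(4*t) (W(t) = 5*((10/(-4) - 8)/(t + t)) = 5*((10*(-1/4) - 8)/((2*t))) = 5*((-5/2 - 8)*(1/(2*t))) = 5*(-21/(4*t)) = -105/(4*t))
(A(111, -125) + 7388) + W(-85) = (-1/3*(-125) + 7388) - 105/4/(-85) = (125/3 + 7388) - 105/4*(-1/85) = 22289/3 + 21/68 = 1515715/204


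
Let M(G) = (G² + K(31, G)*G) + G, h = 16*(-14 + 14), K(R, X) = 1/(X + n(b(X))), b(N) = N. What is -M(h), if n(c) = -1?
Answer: 0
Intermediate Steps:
K(R, X) = 1/(-1 + X) (K(R, X) = 1/(X - 1) = 1/(-1 + X))
h = 0 (h = 16*0 = 0)
M(G) = G + G² + G/(-1 + G) (M(G) = (G² + G/(-1 + G)) + G = G + G² + G/(-1 + G))
-M(h) = -0³/(-1 + 0) = -0/(-1) = -0*(-1) = -1*0 = 0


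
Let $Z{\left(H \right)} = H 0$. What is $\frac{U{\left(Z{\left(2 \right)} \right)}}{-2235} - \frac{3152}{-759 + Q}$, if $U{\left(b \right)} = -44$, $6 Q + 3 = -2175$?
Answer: $\frac{394116}{139315} \approx 2.829$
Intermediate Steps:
$Q = -363$ ($Q = - \frac{1}{2} + \frac{1}{6} \left(-2175\right) = - \frac{1}{2} - \frac{725}{2} = -363$)
$Z{\left(H \right)} = 0$
$\frac{U{\left(Z{\left(2 \right)} \right)}}{-2235} - \frac{3152}{-759 + Q} = - \frac{44}{-2235} - \frac{3152}{-759 - 363} = \left(-44\right) \left(- \frac{1}{2235}\right) - \frac{3152}{-1122} = \frac{44}{2235} - - \frac{1576}{561} = \frac{44}{2235} + \frac{1576}{561} = \frac{394116}{139315}$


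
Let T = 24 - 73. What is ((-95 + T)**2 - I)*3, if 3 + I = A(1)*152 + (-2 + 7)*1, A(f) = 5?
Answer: 59922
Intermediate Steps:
T = -49
I = 762 (I = -3 + (5*152 + (-2 + 7)*1) = -3 + (760 + 5*1) = -3 + (760 + 5) = -3 + 765 = 762)
((-95 + T)**2 - I)*3 = ((-95 - 49)**2 - 1*762)*3 = ((-144)**2 - 762)*3 = (20736 - 762)*3 = 19974*3 = 59922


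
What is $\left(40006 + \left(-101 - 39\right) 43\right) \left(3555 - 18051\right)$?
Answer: $-492661056$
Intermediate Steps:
$\left(40006 + \left(-101 - 39\right) 43\right) \left(3555 - 18051\right) = \left(40006 - 6020\right) \left(-14496\right) = 33986 \left(-14496\right) = -492661056$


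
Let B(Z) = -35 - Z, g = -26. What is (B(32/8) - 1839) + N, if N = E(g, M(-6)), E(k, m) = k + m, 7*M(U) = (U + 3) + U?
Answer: -13337/7 ≈ -1905.3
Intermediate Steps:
M(U) = 3/7 + 2*U/7 (M(U) = ((U + 3) + U)/7 = ((3 + U) + U)/7 = (3 + 2*U)/7 = 3/7 + 2*U/7)
N = -191/7 (N = -26 + (3/7 + (2/7)*(-6)) = -26 + (3/7 - 12/7) = -26 - 9/7 = -191/7 ≈ -27.286)
(B(32/8) - 1839) + N = ((-35 - 32/8) - 1839) - 191/7 = ((-35 - 1*4) - 1839) - 191/7 = ((-35 - 4) - 1839) - 191/7 = (-39 - 1839) - 191/7 = -1878 - 191/7 = -13337/7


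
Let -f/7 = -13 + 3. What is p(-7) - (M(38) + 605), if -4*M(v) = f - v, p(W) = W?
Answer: -604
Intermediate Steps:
f = 70 (f = -7*(-13 + 3) = -7*(-10) = 70)
M(v) = -35/2 + v/4 (M(v) = -(70 - v)/4 = -35/2 + v/4)
p(-7) - (M(38) + 605) = -7 - ((-35/2 + (¼)*38) + 605) = -7 - ((-35/2 + 19/2) + 605) = -7 - (-8 + 605) = -7 - 1*597 = -7 - 597 = -604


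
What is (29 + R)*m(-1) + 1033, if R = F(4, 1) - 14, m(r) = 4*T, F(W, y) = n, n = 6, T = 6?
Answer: 1537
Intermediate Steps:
F(W, y) = 6
m(r) = 24 (m(r) = 4*6 = 24)
R = -8 (R = 6 - 14 = -8)
(29 + R)*m(-1) + 1033 = (29 - 8)*24 + 1033 = 21*24 + 1033 = 504 + 1033 = 1537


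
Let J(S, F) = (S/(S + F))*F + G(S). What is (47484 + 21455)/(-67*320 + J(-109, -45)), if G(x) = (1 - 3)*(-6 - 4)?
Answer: -10616606/3303585 ≈ -3.2137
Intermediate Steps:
G(x) = 20 (G(x) = -2*(-10) = 20)
J(S, F) = 20 + F*S/(F + S) (J(S, F) = (S/(S + F))*F + 20 = (S/(F + S))*F + 20 = F*S/(F + S) + 20 = 20 + F*S/(F + S))
(47484 + 21455)/(-67*320 + J(-109, -45)) = (47484 + 21455)/(-67*320 + (20*(-45) + 20*(-109) - 45*(-109))/(-45 - 109)) = 68939/(-21440 + (-900 - 2180 + 4905)/(-154)) = 68939/(-21440 - 1/154*1825) = 68939/(-21440 - 1825/154) = 68939/(-3303585/154) = 68939*(-154/3303585) = -10616606/3303585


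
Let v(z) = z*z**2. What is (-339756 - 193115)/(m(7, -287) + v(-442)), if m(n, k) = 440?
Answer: 532871/86350448 ≈ 0.0061710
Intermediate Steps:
v(z) = z**3
(-339756 - 193115)/(m(7, -287) + v(-442)) = (-339756 - 193115)/(440 + (-442)**3) = -532871/(440 - 86350888) = -532871/(-86350448) = -532871*(-1/86350448) = 532871/86350448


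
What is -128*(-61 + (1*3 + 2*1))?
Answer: 7168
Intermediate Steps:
-128*(-61 + (1*3 + 2*1)) = -128*(-61 + (3 + 2)) = -128*(-61 + 5) = -128*(-56) = 7168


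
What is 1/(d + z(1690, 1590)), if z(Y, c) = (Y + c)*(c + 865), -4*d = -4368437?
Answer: 4/36578037 ≈ 1.0936e-7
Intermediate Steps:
d = 4368437/4 (d = -1/4*(-4368437) = 4368437/4 ≈ 1.0921e+6)
z(Y, c) = (865 + c)*(Y + c) (z(Y, c) = (Y + c)*(865 + c) = (865 + c)*(Y + c))
1/(d + z(1690, 1590)) = 1/(4368437/4 + (1590**2 + 865*1690 + 865*1590 + 1690*1590)) = 1/(4368437/4 + (2528100 + 1461850 + 1375350 + 2687100)) = 1/(4368437/4 + 8052400) = 1/(36578037/4) = 4/36578037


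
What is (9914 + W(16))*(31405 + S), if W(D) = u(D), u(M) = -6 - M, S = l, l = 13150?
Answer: 440738060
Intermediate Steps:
S = 13150
W(D) = -6 - D
(9914 + W(16))*(31405 + S) = (9914 + (-6 - 1*16))*(31405 + 13150) = (9914 + (-6 - 16))*44555 = (9914 - 22)*44555 = 9892*44555 = 440738060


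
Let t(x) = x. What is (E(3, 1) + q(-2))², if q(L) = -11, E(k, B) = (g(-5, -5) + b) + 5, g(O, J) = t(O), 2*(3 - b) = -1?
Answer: 225/4 ≈ 56.250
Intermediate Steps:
b = 7/2 (b = 3 - ½*(-1) = 3 + ½ = 7/2 ≈ 3.5000)
g(O, J) = O
E(k, B) = 7/2 (E(k, B) = (-5 + 7/2) + 5 = -3/2 + 5 = 7/2)
(E(3, 1) + q(-2))² = (7/2 - 11)² = (-15/2)² = 225/4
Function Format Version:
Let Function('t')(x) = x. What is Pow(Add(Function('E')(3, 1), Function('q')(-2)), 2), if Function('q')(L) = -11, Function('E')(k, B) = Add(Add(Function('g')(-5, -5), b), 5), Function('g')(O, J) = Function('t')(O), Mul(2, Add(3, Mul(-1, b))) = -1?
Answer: Rational(225, 4) ≈ 56.250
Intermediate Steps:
b = Rational(7, 2) (b = Add(3, Mul(Rational(-1, 2), -1)) = Add(3, Rational(1, 2)) = Rational(7, 2) ≈ 3.5000)
Function('g')(O, J) = O
Function('E')(k, B) = Rational(7, 2) (Function('E')(k, B) = Add(Add(-5, Rational(7, 2)), 5) = Add(Rational(-3, 2), 5) = Rational(7, 2))
Pow(Add(Function('E')(3, 1), Function('q')(-2)), 2) = Pow(Add(Rational(7, 2), -11), 2) = Pow(Rational(-15, 2), 2) = Rational(225, 4)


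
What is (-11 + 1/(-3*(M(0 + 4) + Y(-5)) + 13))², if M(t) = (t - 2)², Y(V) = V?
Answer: 30625/256 ≈ 119.63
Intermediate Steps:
M(t) = (-2 + t)²
(-11 + 1/(-3*(M(0 + 4) + Y(-5)) + 13))² = (-11 + 1/(-3*((-2 + (0 + 4))² - 5) + 13))² = (-11 + 1/(-3*((-2 + 4)² - 5) + 13))² = (-11 + 1/(-3*(2² - 5) + 13))² = (-11 + 1/(-3*(4 - 5) + 13))² = (-11 + 1/(-3*(-1) + 13))² = (-11 + 1/(3 + 13))² = (-11 + 1/16)² = (-175/16)² = 30625/256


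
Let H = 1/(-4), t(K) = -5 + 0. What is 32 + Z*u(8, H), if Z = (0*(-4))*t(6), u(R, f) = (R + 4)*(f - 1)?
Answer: 32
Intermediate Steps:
t(K) = -5
H = -1/4 ≈ -0.25000
u(R, f) = (-1 + f)*(4 + R) (u(R, f) = (4 + R)*(-1 + f) = (-1 + f)*(4 + R))
Z = 0 (Z = (0*(-4))*(-5) = 0*(-5) = 0)
32 + Z*u(8, H) = 32 + 0*(-4 - 1*8 + 4*(-1/4) + 8*(-1/4)) = 32 + 0*(-4 - 8 - 1 - 2) = 32 + 0*(-15) = 32 + 0 = 32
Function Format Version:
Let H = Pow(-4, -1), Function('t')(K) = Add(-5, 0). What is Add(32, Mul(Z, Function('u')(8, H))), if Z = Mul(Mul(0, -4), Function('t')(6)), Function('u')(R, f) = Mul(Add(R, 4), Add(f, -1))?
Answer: 32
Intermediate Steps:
Function('t')(K) = -5
H = Rational(-1, 4) ≈ -0.25000
Function('u')(R, f) = Mul(Add(-1, f), Add(4, R)) (Function('u')(R, f) = Mul(Add(4, R), Add(-1, f)) = Mul(Add(-1, f), Add(4, R)))
Z = 0 (Z = Mul(Mul(0, -4), -5) = Mul(0, -5) = 0)
Add(32, Mul(Z, Function('u')(8, H))) = Add(32, Mul(0, Add(-4, Mul(-1, 8), Mul(4, Rational(-1, 4)), Mul(8, Rational(-1, 4))))) = Add(32, Mul(0, Add(-4, -8, -1, -2))) = Add(32, Mul(0, -15)) = Add(32, 0) = 32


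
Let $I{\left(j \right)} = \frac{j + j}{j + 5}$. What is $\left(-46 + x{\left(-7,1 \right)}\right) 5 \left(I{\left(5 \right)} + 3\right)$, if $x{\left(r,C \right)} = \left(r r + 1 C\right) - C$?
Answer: $60$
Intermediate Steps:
$I{\left(j \right)} = \frac{2 j}{5 + j}$
$x{\left(r,C \right)} = r^{2}$ ($x{\left(r,C \right)} = \left(r^{2} + C\right) - C = \left(C + r^{2}\right) - C = r^{2}$)
$\left(-46 + x{\left(-7,1 \right)}\right) 5 \left(I{\left(5 \right)} + 3\right) = \left(-46 + \left(-7\right)^{2}\right) 5 \left(2 \cdot 5 \frac{1}{5 + 5} + 3\right) = \left(-46 + 49\right) 5 \left(2 \cdot 5 \cdot \frac{1}{10} + 3\right) = 3 \cdot 5 \left(2 \cdot 5 \cdot \frac{1}{10} + 3\right) = 3 \cdot 5 \left(1 + 3\right) = 3 \cdot 5 \cdot 4 = 3 \cdot 20 = 60$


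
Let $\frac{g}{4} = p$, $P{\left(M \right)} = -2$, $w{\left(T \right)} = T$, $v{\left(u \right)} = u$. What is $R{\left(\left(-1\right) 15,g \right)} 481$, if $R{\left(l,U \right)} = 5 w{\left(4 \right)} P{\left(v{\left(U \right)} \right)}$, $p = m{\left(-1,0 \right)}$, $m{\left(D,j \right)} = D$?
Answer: $-19240$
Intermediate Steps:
$p = -1$
$g = -4$ ($g = 4 \left(-1\right) = -4$)
$R{\left(l,U \right)} = -40$ ($R{\left(l,U \right)} = 5 \cdot 4 \left(-2\right) = 20 \left(-2\right) = -40$)
$R{\left(\left(-1\right) 15,g \right)} 481 = \left(-40\right) 481 = -19240$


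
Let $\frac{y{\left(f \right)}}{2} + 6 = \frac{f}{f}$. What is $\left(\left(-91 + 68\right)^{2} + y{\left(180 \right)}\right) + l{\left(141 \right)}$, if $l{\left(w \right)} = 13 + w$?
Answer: $673$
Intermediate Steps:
$y{\left(f \right)} = -10$ ($y{\left(f \right)} = -12 + 2 \frac{f}{f} = -12 + 2 \cdot 1 = -12 + 2 = -10$)
$\left(\left(-91 + 68\right)^{2} + y{\left(180 \right)}\right) + l{\left(141 \right)} = \left(\left(-91 + 68\right)^{2} - 10\right) + \left(13 + 141\right) = \left(\left(-23\right)^{2} - 10\right) + 154 = \left(529 - 10\right) + 154 = 519 + 154 = 673$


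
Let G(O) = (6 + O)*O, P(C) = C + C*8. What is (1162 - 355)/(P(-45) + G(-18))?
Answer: -269/63 ≈ -4.2698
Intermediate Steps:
P(C) = 9*C (P(C) = C + 8*C = 9*C)
G(O) = O*(6 + O)
(1162 - 355)/(P(-45) + G(-18)) = (1162 - 355)/(9*(-45) - 18*(6 - 18)) = 807/(-405 - 18*(-12)) = 807/(-405 + 216) = 807/(-189) = 807*(-1/189) = -269/63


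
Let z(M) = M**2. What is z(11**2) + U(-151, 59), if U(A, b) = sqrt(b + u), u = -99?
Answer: 14641 + 2*I*sqrt(10) ≈ 14641.0 + 6.3246*I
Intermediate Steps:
U(A, b) = sqrt(-99 + b) (U(A, b) = sqrt(b - 99) = sqrt(-99 + b))
z(11**2) + U(-151, 59) = (11**2)**2 + sqrt(-99 + 59) = 121**2 + sqrt(-40) = 14641 + 2*I*sqrt(10)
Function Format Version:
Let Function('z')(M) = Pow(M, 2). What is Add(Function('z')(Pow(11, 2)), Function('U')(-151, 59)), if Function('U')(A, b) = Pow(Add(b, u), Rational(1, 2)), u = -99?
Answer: Add(14641, Mul(2, I, Pow(10, Rational(1, 2)))) ≈ Add(14641., Mul(6.3246, I))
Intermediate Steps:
Function('U')(A, b) = Pow(Add(-99, b), Rational(1, 2)) (Function('U')(A, b) = Pow(Add(b, -99), Rational(1, 2)) = Pow(Add(-99, b), Rational(1, 2)))
Add(Function('z')(Pow(11, 2)), Function('U')(-151, 59)) = Add(Pow(Pow(11, 2), 2), Pow(Add(-99, 59), Rational(1, 2))) = Add(Pow(121, 2), Pow(-40, Rational(1, 2))) = Add(14641, Mul(2, I, Pow(10, Rational(1, 2))))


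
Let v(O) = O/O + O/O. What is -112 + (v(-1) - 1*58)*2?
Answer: -224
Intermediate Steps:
v(O) = 2 (v(O) = 1 + 1 = 2)
-112 + (v(-1) - 1*58)*2 = -112 + (2 - 1*58)*2 = -112 + (2 - 58)*2 = -112 - 56*2 = -112 - 112 = -224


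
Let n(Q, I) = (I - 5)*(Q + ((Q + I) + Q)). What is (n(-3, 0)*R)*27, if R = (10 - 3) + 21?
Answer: 34020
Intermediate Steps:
n(Q, I) = (-5 + I)*(I + 3*Q) (n(Q, I) = (-5 + I)*(Q + ((I + Q) + Q)) = (-5 + I)*(Q + (I + 2*Q)) = (-5 + I)*(I + 3*Q))
R = 28 (R = 7 + 21 = 28)
(n(-3, 0)*R)*27 = ((0² - 15*(-3) - 5*0 + 3*0*(-3))*28)*27 = ((0 + 45 + 0 + 0)*28)*27 = (45*28)*27 = 1260*27 = 34020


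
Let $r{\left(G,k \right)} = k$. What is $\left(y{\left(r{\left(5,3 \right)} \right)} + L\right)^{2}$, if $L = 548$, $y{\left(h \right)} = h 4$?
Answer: $313600$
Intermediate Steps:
$y{\left(h \right)} = 4 h$
$\left(y{\left(r{\left(5,3 \right)} \right)} + L\right)^{2} = \left(4 \cdot 3 + 548\right)^{2} = \left(12 + 548\right)^{2} = 560^{2} = 313600$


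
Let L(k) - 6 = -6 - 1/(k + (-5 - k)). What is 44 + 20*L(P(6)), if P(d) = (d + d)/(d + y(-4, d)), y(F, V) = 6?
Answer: 48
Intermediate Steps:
P(d) = 2*d/(6 + d) (P(d) = (d + d)/(d + 6) = (2*d)/(6 + d) = 2*d/(6 + d))
L(k) = ⅕ (L(k) = 6 + (-6 - 1/(k + (-5 - k))) = 6 + (-6 - 1/(-5)) = 6 + (-6 - 1*(-⅕)) = 6 + (-6 + ⅕) = 6 - 29/5 = ⅕)
44 + 20*L(P(6)) = 44 + 20*(⅕) = 44 + 4 = 48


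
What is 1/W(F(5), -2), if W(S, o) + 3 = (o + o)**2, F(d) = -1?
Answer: 1/13 ≈ 0.076923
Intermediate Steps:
W(S, o) = -3 + 4*o**2 (W(S, o) = -3 + (o + o)**2 = -3 + (2*o)**2 = -3 + 4*o**2)
1/W(F(5), -2) = 1/(-3 + 4*(-2)**2) = 1/(-3 + 4*4) = 1/(-3 + 16) = 1/13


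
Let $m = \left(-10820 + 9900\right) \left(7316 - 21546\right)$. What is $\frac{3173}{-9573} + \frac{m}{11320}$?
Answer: $\frac{3132249211}{2709159} \approx 1156.2$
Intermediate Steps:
$m = 13091600$ ($m = \left(-920\right) \left(-14230\right) = 13091600$)
$\frac{3173}{-9573} + \frac{m}{11320} = \frac{3173}{-9573} + \frac{13091600}{11320} = 3173 \left(- \frac{1}{9573}\right) + 13091600 \cdot \frac{1}{11320} = - \frac{3173}{9573} + \frac{327290}{283} = \frac{3132249211}{2709159}$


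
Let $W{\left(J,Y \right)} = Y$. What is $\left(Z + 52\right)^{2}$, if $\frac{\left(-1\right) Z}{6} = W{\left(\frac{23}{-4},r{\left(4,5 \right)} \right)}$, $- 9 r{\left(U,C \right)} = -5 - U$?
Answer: $2116$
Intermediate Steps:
$r{\left(U,C \right)} = \frac{5}{9} + \frac{U}{9}$ ($r{\left(U,C \right)} = - \frac{-5 - U}{9} = \frac{5}{9} + \frac{U}{9}$)
$Z = -6$ ($Z = - 6 \left(\frac{5}{9} + \frac{1}{9} \cdot 4\right) = - 6 \left(\frac{5}{9} + \frac{4}{9}\right) = \left(-6\right) 1 = -6$)
$\left(Z + 52\right)^{2} = \left(-6 + 52\right)^{2} = 46^{2} = 2116$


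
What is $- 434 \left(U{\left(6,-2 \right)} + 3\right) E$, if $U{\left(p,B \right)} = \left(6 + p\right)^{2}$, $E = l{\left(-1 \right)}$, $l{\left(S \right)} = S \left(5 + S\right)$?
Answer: $255192$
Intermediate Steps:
$E = -4$ ($E = - (5 - 1) = \left(-1\right) 4 = -4$)
$- 434 \left(U{\left(6,-2 \right)} + 3\right) E = - 434 \left(\left(6 + 6\right)^{2} + 3\right) \left(-4\right) = - 434 \left(12^{2} + 3\right) \left(-4\right) = - 434 \left(144 + 3\right) \left(-4\right) = - 434 \cdot 147 \left(-4\right) = \left(-434\right) \left(-588\right) = 255192$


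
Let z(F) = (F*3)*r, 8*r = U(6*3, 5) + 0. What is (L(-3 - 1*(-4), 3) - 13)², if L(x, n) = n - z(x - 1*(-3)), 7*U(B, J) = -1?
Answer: 18769/196 ≈ 95.760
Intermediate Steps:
U(B, J) = -⅐ (U(B, J) = (⅐)*(-1) = -⅐)
r = -1/56 (r = (-⅐ + 0)/8 = (⅛)*(-⅐) = -1/56 ≈ -0.017857)
z(F) = -3*F/56 (z(F) = (F*3)*(-1/56) = (3*F)*(-1/56) = -3*F/56)
L(x, n) = 9/56 + n + 3*x/56 (L(x, n) = n - (-3)*(x - 1*(-3))/56 = n - (-3)*(x + 3)/56 = n - (-3)*(3 + x)/56 = n - (-9/56 - 3*x/56) = n + (9/56 + 3*x/56) = 9/56 + n + 3*x/56)
(L(-3 - 1*(-4), 3) - 13)² = ((9/56 + 3 + 3*(-3 - 1*(-4))/56) - 13)² = ((9/56 + 3 + 3*(-3 + 4)/56) - 13)² = ((9/56 + 3 + (3/56)*1) - 13)² = ((9/56 + 3 + 3/56) - 13)² = (45/14 - 13)² = (-137/14)² = 18769/196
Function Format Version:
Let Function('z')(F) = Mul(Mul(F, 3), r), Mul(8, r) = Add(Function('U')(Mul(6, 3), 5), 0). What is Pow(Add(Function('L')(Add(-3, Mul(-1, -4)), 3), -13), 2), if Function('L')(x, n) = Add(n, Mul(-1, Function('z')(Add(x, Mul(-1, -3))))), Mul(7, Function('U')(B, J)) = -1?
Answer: Rational(18769, 196) ≈ 95.760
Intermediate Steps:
Function('U')(B, J) = Rational(-1, 7) (Function('U')(B, J) = Mul(Rational(1, 7), -1) = Rational(-1, 7))
r = Rational(-1, 56) (r = Mul(Rational(1, 8), Add(Rational(-1, 7), 0)) = Mul(Rational(1, 8), Rational(-1, 7)) = Rational(-1, 56) ≈ -0.017857)
Function('z')(F) = Mul(Rational(-3, 56), F) (Function('z')(F) = Mul(Mul(F, 3), Rational(-1, 56)) = Mul(Mul(3, F), Rational(-1, 56)) = Mul(Rational(-3, 56), F))
Function('L')(x, n) = Add(Rational(9, 56), n, Mul(Rational(3, 56), x)) (Function('L')(x, n) = Add(n, Mul(-1, Mul(Rational(-3, 56), Add(x, Mul(-1, -3))))) = Add(n, Mul(-1, Mul(Rational(-3, 56), Add(x, 3)))) = Add(n, Mul(-1, Mul(Rational(-3, 56), Add(3, x)))) = Add(n, Mul(-1, Add(Rational(-9, 56), Mul(Rational(-3, 56), x)))) = Add(n, Add(Rational(9, 56), Mul(Rational(3, 56), x))) = Add(Rational(9, 56), n, Mul(Rational(3, 56), x)))
Pow(Add(Function('L')(Add(-3, Mul(-1, -4)), 3), -13), 2) = Pow(Add(Add(Rational(9, 56), 3, Mul(Rational(3, 56), Add(-3, Mul(-1, -4)))), -13), 2) = Pow(Add(Add(Rational(9, 56), 3, Mul(Rational(3, 56), Add(-3, 4))), -13), 2) = Pow(Add(Add(Rational(9, 56), 3, Mul(Rational(3, 56), 1)), -13), 2) = Pow(Add(Add(Rational(9, 56), 3, Rational(3, 56)), -13), 2) = Pow(Add(Rational(45, 14), -13), 2) = Pow(Rational(-137, 14), 2) = Rational(18769, 196)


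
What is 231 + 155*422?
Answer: 65641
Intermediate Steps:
231 + 155*422 = 231 + 65410 = 65641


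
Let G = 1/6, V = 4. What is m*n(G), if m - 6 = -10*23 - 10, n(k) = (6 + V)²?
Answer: -23400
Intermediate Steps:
G = ⅙ (G = 1*(⅙) = ⅙ ≈ 0.16667)
n(k) = 100 (n(k) = (6 + 4)² = 10² = 100)
m = -234 (m = 6 + (-10*23 - 10) = 6 + (-230 - 10) = 6 - 240 = -234)
m*n(G) = -234*100 = -23400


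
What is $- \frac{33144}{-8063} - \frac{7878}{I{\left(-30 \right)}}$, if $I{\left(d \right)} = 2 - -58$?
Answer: $- \frac{10255279}{80630} \approx -127.19$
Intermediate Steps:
$I{\left(d \right)} = 60$ ($I{\left(d \right)} = 2 + 58 = 60$)
$- \frac{33144}{-8063} - \frac{7878}{I{\left(-30 \right)}} = - \frac{33144}{-8063} - \frac{7878}{60} = \left(-33144\right) \left(- \frac{1}{8063}\right) - \frac{1313}{10} = \frac{33144}{8063} - \frac{1313}{10} = - \frac{10255279}{80630}$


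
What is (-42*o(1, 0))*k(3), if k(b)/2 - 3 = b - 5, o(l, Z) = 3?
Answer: -252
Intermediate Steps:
k(b) = -4 + 2*b (k(b) = 6 + 2*(b - 5) = 6 + 2*(-5 + b) = 6 + (-10 + 2*b) = -4 + 2*b)
(-42*o(1, 0))*k(3) = (-42*3)*(-4 + 2*3) = -126*(-4 + 6) = -126*2 = -252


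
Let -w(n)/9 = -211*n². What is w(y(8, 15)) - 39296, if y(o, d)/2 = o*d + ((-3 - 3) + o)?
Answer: 113019568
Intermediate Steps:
y(o, d) = -12 + 2*o + 2*d*o (y(o, d) = 2*(o*d + ((-3 - 3) + o)) = 2*(d*o + (-6 + o)) = 2*(-6 + o + d*o) = -12 + 2*o + 2*d*o)
w(n) = 1899*n² (w(n) = -(-1899)*n² = 1899*n²)
w(y(8, 15)) - 39296 = 1899*(-12 + 2*8 + 2*15*8)² - 39296 = 1899*(-12 + 16 + 240)² - 39296 = 1899*244² - 39296 = 1899*59536 - 39296 = 113058864 - 39296 = 113019568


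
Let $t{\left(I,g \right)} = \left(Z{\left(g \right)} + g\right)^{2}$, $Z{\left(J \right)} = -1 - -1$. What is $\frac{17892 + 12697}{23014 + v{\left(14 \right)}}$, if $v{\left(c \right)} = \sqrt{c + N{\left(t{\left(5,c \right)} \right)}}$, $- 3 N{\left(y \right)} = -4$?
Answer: $\frac{1055962869}{794466271} - \frac{30589 \sqrt{138}}{1588932542} \approx 1.3289$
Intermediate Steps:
$Z{\left(J \right)} = 0$ ($Z{\left(J \right)} = -1 + 1 = 0$)
$t{\left(I,g \right)} = g^{2}$ ($t{\left(I,g \right)} = \left(0 + g\right)^{2} = g^{2}$)
$N{\left(y \right)} = \frac{4}{3}$ ($N{\left(y \right)} = \left(- \frac{1}{3}\right) \left(-4\right) = \frac{4}{3}$)
$v{\left(c \right)} = \sqrt{\frac{4}{3} + c}$ ($v{\left(c \right)} = \sqrt{c + \frac{4}{3}} = \sqrt{\frac{4}{3} + c}$)
$\frac{17892 + 12697}{23014 + v{\left(14 \right)}} = \frac{17892 + 12697}{23014 + \frac{\sqrt{12 + 9 \cdot 14}}{3}} = \frac{30589}{23014 + \frac{\sqrt{12 + 126}}{3}} = \frac{30589}{23014 + \frac{\sqrt{138}}{3}}$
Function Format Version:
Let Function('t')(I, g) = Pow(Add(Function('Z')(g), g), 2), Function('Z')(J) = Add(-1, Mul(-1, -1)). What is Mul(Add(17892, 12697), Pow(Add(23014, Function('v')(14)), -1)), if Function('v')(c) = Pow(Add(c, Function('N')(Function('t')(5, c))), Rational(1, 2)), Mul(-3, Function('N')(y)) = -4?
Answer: Add(Rational(1055962869, 794466271), Mul(Rational(-30589, 1588932542), Pow(138, Rational(1, 2)))) ≈ 1.3289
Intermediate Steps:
Function('Z')(J) = 0 (Function('Z')(J) = Add(-1, 1) = 0)
Function('t')(I, g) = Pow(g, 2) (Function('t')(I, g) = Pow(Add(0, g), 2) = Pow(g, 2))
Function('N')(y) = Rational(4, 3) (Function('N')(y) = Mul(Rational(-1, 3), -4) = Rational(4, 3))
Function('v')(c) = Pow(Add(Rational(4, 3), c), Rational(1, 2)) (Function('v')(c) = Pow(Add(c, Rational(4, 3)), Rational(1, 2)) = Pow(Add(Rational(4, 3), c), Rational(1, 2)))
Mul(Add(17892, 12697), Pow(Add(23014, Function('v')(14)), -1)) = Mul(Add(17892, 12697), Pow(Add(23014, Mul(Rational(1, 3), Pow(Add(12, Mul(9, 14)), Rational(1, 2)))), -1)) = Mul(30589, Pow(Add(23014, Mul(Rational(1, 3), Pow(Add(12, 126), Rational(1, 2)))), -1)) = Mul(30589, Pow(Add(23014, Mul(Rational(1, 3), Pow(138, Rational(1, 2)))), -1))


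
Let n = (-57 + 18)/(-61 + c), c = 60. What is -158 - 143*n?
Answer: -5735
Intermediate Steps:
n = 39 (n = (-57 + 18)/(-61 + 60) = -39/(-1) = -39*(-1) = 39)
-158 - 143*n = -158 - 143*39 = -158 - 5577 = -5735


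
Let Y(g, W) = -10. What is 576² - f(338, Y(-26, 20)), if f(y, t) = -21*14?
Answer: 332070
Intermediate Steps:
f(y, t) = -294
576² - f(338, Y(-26, 20)) = 576² - 1*(-294) = 331776 + 294 = 332070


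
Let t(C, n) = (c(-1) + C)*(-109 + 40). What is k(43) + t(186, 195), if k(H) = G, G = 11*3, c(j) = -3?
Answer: -12594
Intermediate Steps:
G = 33
t(C, n) = 207 - 69*C (t(C, n) = (-3 + C)*(-109 + 40) = (-3 + C)*(-69) = 207 - 69*C)
k(H) = 33
k(43) + t(186, 195) = 33 + (207 - 69*186) = 33 + (207 - 12834) = 33 - 12627 = -12594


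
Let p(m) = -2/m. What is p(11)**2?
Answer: 4/121 ≈ 0.033058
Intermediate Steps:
p(11)**2 = (-2/11)**2 = 4/121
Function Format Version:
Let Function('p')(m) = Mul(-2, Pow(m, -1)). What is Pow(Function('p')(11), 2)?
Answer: Rational(4, 121) ≈ 0.033058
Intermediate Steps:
Pow(Function('p')(11), 2) = Pow(Mul(-2, Pow(11, -1)), 2) = Pow(Mul(-2, Rational(1, 11)), 2) = Pow(Rational(-2, 11), 2) = Rational(4, 121)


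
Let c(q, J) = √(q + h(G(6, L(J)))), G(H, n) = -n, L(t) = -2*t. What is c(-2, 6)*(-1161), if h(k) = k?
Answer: -1161*√10 ≈ -3671.4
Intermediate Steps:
c(q, J) = √(q + 2*J) (c(q, J) = √(q - (-2)*J) = √(q + 2*J))
c(-2, 6)*(-1161) = √(-2 + 2*6)*(-1161) = √(-2 + 12)*(-1161) = √10*(-1161) = -1161*√10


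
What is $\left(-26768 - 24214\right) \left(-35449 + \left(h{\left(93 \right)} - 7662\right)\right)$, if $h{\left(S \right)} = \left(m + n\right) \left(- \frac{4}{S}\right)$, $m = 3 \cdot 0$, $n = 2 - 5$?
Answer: $\frac{68134231134}{31} \approx 2.1979 \cdot 10^{9}$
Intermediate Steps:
$n = -3$ ($n = 2 - 5 = -3$)
$m = 0$
$h{\left(S \right)} = \frac{12}{S}$ ($h{\left(S \right)} = \left(0 - 3\right) \left(- \frac{4}{S}\right) = - 3 \left(- \frac{4}{S}\right) = \frac{12}{S}$)
$\left(-26768 - 24214\right) \left(-35449 + \left(h{\left(93 \right)} - 7662\right)\right) = \left(-26768 - 24214\right) \left(-35449 - \left(7662 - \frac{12}{93}\right)\right) = - 50982 \left(-35449 + \left(12 \cdot \frac{1}{93} - 7662\right)\right) = - 50982 \left(-35449 + \left(\frac{4}{31} - 7662\right)\right) = - 50982 \left(-35449 - \frac{237518}{31}\right) = \left(-50982\right) \left(- \frac{1336437}{31}\right) = \frac{68134231134}{31}$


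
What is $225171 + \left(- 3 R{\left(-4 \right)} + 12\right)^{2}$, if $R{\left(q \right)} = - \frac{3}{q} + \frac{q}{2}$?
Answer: $\frac{3606705}{16} \approx 2.2542 \cdot 10^{5}$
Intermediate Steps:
$R{\left(q \right)} = \frac{q}{2} - \frac{3}{q}$ ($R{\left(q \right)} = - \frac{3}{q} + q \frac{1}{2} = - \frac{3}{q} + \frac{q}{2} = \frac{q}{2} - \frac{3}{q}$)
$225171 + \left(- 3 R{\left(-4 \right)} + 12\right)^{2} = 225171 + \left(- 3 \left(\frac{1}{2} \left(-4\right) - \frac{3}{-4}\right) + 12\right)^{2} = 225171 + \left(- 3 \left(-2 - - \frac{3}{4}\right) + 12\right)^{2} = 225171 + \left(- 3 \left(-2 + \frac{3}{4}\right) + 12\right)^{2} = 225171 + \left(\left(-3\right) \left(- \frac{5}{4}\right) + 12\right)^{2} = 225171 + \left(\frac{15}{4} + 12\right)^{2} = 225171 + \left(\frac{63}{4}\right)^{2} = 225171 + \frac{3969}{16} = \frac{3606705}{16}$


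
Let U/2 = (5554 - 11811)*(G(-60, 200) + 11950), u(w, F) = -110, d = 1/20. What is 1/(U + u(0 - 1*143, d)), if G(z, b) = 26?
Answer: -1/149867774 ≈ -6.6726e-9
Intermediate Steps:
d = 1/20 ≈ 0.050000
U = -149867664 (U = 2*((5554 - 11811)*(26 + 11950)) = 2*(-6257*11976) = 2*(-74933832) = -149867664)
1/(U + u(0 - 1*143, d)) = 1/(-149867664 - 110) = 1/(-149867774) = -1/149867774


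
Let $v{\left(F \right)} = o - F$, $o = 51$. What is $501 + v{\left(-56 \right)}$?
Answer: $608$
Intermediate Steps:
$v{\left(F \right)} = 51 - F$
$501 + v{\left(-56 \right)} = 501 + \left(51 - -56\right) = 501 + \left(51 + 56\right) = 501 + 107 = 608$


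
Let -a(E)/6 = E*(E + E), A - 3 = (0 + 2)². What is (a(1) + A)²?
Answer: 25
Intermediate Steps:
A = 7 (A = 3 + (0 + 2)² = 3 + 2² = 3 + 4 = 7)
a(E) = -12*E² (a(E) = -6*E*(E + E) = -6*E*2*E = -12*E²)
(a(1) + A)² = (-12*1² + 7)² = (-12*1 + 7)² = (-12 + 7)² = (-5)² = 25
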